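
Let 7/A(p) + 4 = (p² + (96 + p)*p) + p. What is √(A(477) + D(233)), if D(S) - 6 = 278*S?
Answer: √16280817329821881/501323 ≈ 254.52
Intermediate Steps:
D(S) = 6 + 278*S
A(p) = 7/(-4 + p + p² + p*(96 + p)) (A(p) = 7/(-4 + ((p² + (96 + p)*p) + p)) = 7/(-4 + ((p² + p*(96 + p)) + p)) = 7/(-4 + (p + p² + p*(96 + p))) = 7/(-4 + p + p² + p*(96 + p)))
√(A(477) + D(233)) = √(7/(-4 + 2*477² + 97*477) + (6 + 278*233)) = √(7/(-4 + 2*227529 + 46269) + (6 + 64774)) = √(7/(-4 + 455058 + 46269) + 64780) = √(7/501323 + 64780) = √(32475703947/501323) = √16280817329821881/501323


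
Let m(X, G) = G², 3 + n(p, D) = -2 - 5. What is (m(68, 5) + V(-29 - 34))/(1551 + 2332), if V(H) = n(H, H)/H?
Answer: 1585/244629 ≈ 0.0064792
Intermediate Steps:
n(p, D) = -10 (n(p, D) = -3 + (-2 - 5) = -3 - 7 = -10)
V(H) = -10/H
(m(68, 5) + V(-29 - 34))/(1551 + 2332) = (5² - 10/(-29 - 34))/(1551 + 2332) = (25 - 10/(-63))/3883 = (25 - 10*(-1/63))*(1/3883) = (25 + 10/63)*(1/3883) = (1585/63)*(1/3883) = 1585/244629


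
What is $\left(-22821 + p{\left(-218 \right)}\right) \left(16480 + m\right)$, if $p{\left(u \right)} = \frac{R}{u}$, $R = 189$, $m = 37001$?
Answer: $- \frac{266076906327}{218} \approx -1.2205 \cdot 10^{9}$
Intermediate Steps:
$p{\left(u \right)} = \frac{189}{u}$
$\left(-22821 + p{\left(-218 \right)}\right) \left(16480 + m\right) = \left(-22821 + \frac{189}{-218}\right) \left(16480 + 37001\right) = \left(-22821 + 189 \left(- \frac{1}{218}\right)\right) 53481 = \left(-22821 - \frac{189}{218}\right) 53481 = \left(- \frac{4975167}{218}\right) 53481 = - \frac{266076906327}{218}$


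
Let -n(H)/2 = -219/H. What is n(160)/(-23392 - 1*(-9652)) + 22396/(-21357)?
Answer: -8207453461/7825204800 ≈ -1.0488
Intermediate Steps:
n(H) = 438/H (n(H) = -(-438)/H = 438/H)
n(160)/(-23392 - 1*(-9652)) + 22396/(-21357) = (438/160)/(-23392 - 1*(-9652)) + 22396/(-21357) = (438*(1/160))/(-23392 + 9652) + 22396*(-1/21357) = (219/80)/(-13740) - 22396/21357 = (219/80)*(-1/13740) - 22396/21357 = -73/366400 - 22396/21357 = -8207453461/7825204800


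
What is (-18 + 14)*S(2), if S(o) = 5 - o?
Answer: -12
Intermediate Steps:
(-18 + 14)*S(2) = (-18 + 14)*(5 - 1*2) = -4*(5 - 2) = -4*3 = -12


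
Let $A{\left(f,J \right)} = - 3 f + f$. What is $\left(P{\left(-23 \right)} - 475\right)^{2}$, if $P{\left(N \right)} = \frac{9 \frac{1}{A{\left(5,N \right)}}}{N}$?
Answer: $\frac{11933596081}{52900} \approx 2.2559 \cdot 10^{5}$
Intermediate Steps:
$A{\left(f,J \right)} = - 2 f$
$P{\left(N \right)} = - \frac{9}{10 N}$ ($P{\left(N \right)} = \frac{9 \frac{1}{\left(-2\right) 5}}{N} = \frac{9 \frac{1}{-10}}{N} = \frac{9 \left(- \frac{1}{10}\right)}{N} = - \frac{9}{10 N}$)
$\left(P{\left(-23 \right)} - 475\right)^{2} = \left(- \frac{9}{10 \left(-23\right)} - 475\right)^{2} = \left(\left(- \frac{9}{10}\right) \left(- \frac{1}{23}\right) + \left(-727 + 252\right)\right)^{2} = \left(\frac{9}{230} - 475\right)^{2} = \left(- \frac{109241}{230}\right)^{2} = \frac{11933596081}{52900}$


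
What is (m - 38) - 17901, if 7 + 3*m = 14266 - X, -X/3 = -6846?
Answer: -20032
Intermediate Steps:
X = 20538 (X = -3*(-6846) = 20538)
m = -2093 (m = -7/3 + (14266 - 1*20538)/3 = -7/3 + (14266 - 20538)/3 = -7/3 + (⅓)*(-6272) = -7/3 - 6272/3 = -2093)
(m - 38) - 17901 = (-2093 - 38) - 17901 = -2131 - 17901 = -20032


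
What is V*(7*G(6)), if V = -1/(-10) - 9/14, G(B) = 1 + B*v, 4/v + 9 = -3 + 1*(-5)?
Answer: 133/85 ≈ 1.5647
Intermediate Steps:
v = -4/17 (v = 4/(-9 + (-3 + 1*(-5))) = 4/(-9 + (-3 - 5)) = 4/(-9 - 8) = 4/(-17) = 4*(-1/17) = -4/17 ≈ -0.23529)
G(B) = 1 - 4*B/17 (G(B) = 1 + B*(-4/17) = 1 - 4*B/17)
V = -19/35 (V = -1*(-⅒) - 9*1/14 = ⅒ - 9/14 = -19/35 ≈ -0.54286)
V*(7*G(6)) = -19*(1 - 4/17*6)/5 = -19*(1 - 24/17)/5 = -19*(-7)/(5*17) = -19/35*(-49/17) = 133/85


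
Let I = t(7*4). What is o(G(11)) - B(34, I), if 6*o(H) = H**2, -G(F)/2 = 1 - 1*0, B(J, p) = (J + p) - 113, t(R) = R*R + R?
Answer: -2197/3 ≈ -732.33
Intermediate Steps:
t(R) = R + R**2 (t(R) = R**2 + R = R + R**2)
I = 812 (I = (7*4)*(1 + 7*4) = 28*(1 + 28) = 28*29 = 812)
B(J, p) = -113 + J + p
G(F) = -2 (G(F) = -2*(1 - 1*0) = -2*(1 + 0) = -2*1 = -2)
o(H) = H**2/6
o(G(11)) - B(34, I) = (1/6)*(-2)**2 - (-113 + 34 + 812) = (1/6)*4 - 1*733 = 2/3 - 733 = -2197/3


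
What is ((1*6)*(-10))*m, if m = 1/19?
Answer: -60/19 ≈ -3.1579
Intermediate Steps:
m = 1/19 ≈ 0.052632
((1*6)*(-10))*m = ((1*6)*(-10))*(1/19) = (6*(-10))*(1/19) = -60*1/19 = -60/19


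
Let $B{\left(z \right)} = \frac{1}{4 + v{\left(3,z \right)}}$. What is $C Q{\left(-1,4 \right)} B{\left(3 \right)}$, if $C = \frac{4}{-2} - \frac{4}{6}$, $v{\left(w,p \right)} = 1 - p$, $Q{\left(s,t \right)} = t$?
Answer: $- \frac{16}{3} \approx -5.3333$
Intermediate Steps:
$C = - \frac{8}{3}$ ($C = 4 \left(- \frac{1}{2}\right) - \frac{2}{3} = -2 - \frac{2}{3} = - \frac{8}{3} \approx -2.6667$)
$B{\left(z \right)} = \frac{1}{5 - z}$ ($B{\left(z \right)} = \frac{1}{4 - \left(-1 + z\right)} = \frac{1}{5 - z}$)
$C Q{\left(-1,4 \right)} B{\left(3 \right)} = \left(- \frac{8}{3}\right) 4 \left(- \frac{1}{-5 + 3}\right) = - \frac{32 \left(- \frac{1}{-2}\right)}{3} = - \frac{32 \left(\left(-1\right) \left(- \frac{1}{2}\right)\right)}{3} = \left(- \frac{32}{3}\right) \frac{1}{2} = - \frac{16}{3}$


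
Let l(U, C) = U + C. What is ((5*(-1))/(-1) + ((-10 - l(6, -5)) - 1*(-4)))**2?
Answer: 4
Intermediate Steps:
l(U, C) = C + U
((5*(-1))/(-1) + ((-10 - l(6, -5)) - 1*(-4)))**2 = ((5*(-1))/(-1) + ((-10 - (-5 + 6)) - 1*(-4)))**2 = (-5*(-1) + ((-10 - 1*1) + 4))**2 = (5 + ((-10 - 1) + 4))**2 = (5 + (-11 + 4))**2 = (5 - 7)**2 = (-2)**2 = 4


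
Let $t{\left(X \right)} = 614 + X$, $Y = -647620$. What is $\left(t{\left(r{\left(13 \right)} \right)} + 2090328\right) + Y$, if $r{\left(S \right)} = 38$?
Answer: $1443360$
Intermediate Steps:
$\left(t{\left(r{\left(13 \right)} \right)} + 2090328\right) + Y = \left(\left(614 + 38\right) + 2090328\right) - 647620 = \left(652 + 2090328\right) - 647620 = 2090980 - 647620 = 1443360$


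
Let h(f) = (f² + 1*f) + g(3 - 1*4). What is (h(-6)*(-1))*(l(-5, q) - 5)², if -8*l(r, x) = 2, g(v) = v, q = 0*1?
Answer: -12789/16 ≈ -799.31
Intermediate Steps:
q = 0
l(r, x) = -¼ (l(r, x) = -⅛*2 = -¼)
h(f) = -1 + f + f² (h(f) = (f² + 1*f) + (3 - 1*4) = (f² + f) + (3 - 4) = (f + f²) - 1 = -1 + f + f²)
(h(-6)*(-1))*(l(-5, q) - 5)² = ((-1 - 6 + (-6)²)*(-1))*(-¼ - 5)² = ((-1 - 6 + 36)*(-1))*(-21/4)² = (29*(-1))*(441/16) = -29*441/16 = -12789/16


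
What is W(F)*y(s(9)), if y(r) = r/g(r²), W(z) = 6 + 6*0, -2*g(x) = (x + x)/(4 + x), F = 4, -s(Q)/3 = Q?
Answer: 1466/9 ≈ 162.89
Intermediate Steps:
s(Q) = -3*Q
g(x) = -x/(4 + x) (g(x) = -(x + x)/(2*(4 + x)) = -2*x/(2*(4 + x)) = -x/(4 + x))
W(z) = 6 (W(z) = 6 + 0 = 6)
y(r) = -(4 + r²)/r (y(r) = r/((-r²/(4 + r²))) = r*(-(4 + r²)/r²) = -(4 + r²)/r)
W(F)*y(s(9)) = 6*(-(-3)*9 - 4/((-3*9))) = 6*(-1*(-27) - 4/(-27)) = 6*(27 - 4*(-1/27)) = 6*(27 + 4/27) = 6*(733/27) = 1466/9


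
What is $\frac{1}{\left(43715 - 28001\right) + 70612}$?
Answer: $\frac{1}{86326} \approx 1.1584 \cdot 10^{-5}$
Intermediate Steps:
$\frac{1}{\left(43715 - 28001\right) + 70612} = \frac{1}{15714 + 70612} = \frac{1}{86326}$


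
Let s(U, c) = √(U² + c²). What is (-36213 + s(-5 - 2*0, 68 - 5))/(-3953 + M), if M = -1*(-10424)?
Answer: -12071/2157 + √3994/6471 ≈ -5.5864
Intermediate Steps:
M = 10424
(-36213 + s(-5 - 2*0, 68 - 5))/(-3953 + M) = (-36213 + √((-5 - 2*0)² + (68 - 5)²))/(-3953 + 10424) = (-36213 + √((-5 + 0)² + 63²))/6471 = (-36213 + √((-5)² + 3969))*(1/6471) = (-36213 + √(25 + 3969))*(1/6471) = (-36213 + √3994)*(1/6471) = -12071/2157 + √3994/6471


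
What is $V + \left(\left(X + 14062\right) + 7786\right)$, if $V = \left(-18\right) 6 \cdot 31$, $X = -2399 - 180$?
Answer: $15921$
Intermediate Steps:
$X = -2579$
$V = -3348$ ($V = \left(-108\right) 31 = -3348$)
$V + \left(\left(X + 14062\right) + 7786\right) = -3348 + \left(\left(-2579 + 14062\right) + 7786\right) = -3348 + \left(11483 + 7786\right) = -3348 + 19269 = 15921$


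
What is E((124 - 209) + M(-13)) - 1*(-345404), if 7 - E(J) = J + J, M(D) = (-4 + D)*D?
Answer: 345139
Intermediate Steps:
M(D) = D*(-4 + D)
E(J) = 7 - 2*J (E(J) = 7 - (J + J) = 7 - 2*J)
E((124 - 209) + M(-13)) - 1*(-345404) = (7 - 2*((124 - 209) - 13*(-4 - 13))) - 1*(-345404) = (7 - 2*(-85 - 13*(-17))) + 345404 = (7 - 2*(-85 + 221)) + 345404 = (7 - 2*136) + 345404 = (7 - 272) + 345404 = -265 + 345404 = 345139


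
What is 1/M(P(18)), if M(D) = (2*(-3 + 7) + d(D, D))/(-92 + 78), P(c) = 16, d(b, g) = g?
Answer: -7/12 ≈ -0.58333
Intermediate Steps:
M(D) = -4/7 - D/14 (M(D) = (2*(-3 + 7) + D)/(-92 + 78) = (2*4 + D)/(-14) = (8 + D)*(-1/14) = -4/7 - D/14)
1/M(P(18)) = 1/(-4/7 - 1/14*16) = 1/(-4/7 - 8/7) = 1/(-12/7) = -7/12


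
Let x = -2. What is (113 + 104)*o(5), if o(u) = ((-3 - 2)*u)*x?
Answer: 10850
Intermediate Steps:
o(u) = 10*u (o(u) = ((-3 - 2)*u)*(-2) = -5*u*(-2) = 10*u)
(113 + 104)*o(5) = (113 + 104)*(10*5) = 217*50 = 10850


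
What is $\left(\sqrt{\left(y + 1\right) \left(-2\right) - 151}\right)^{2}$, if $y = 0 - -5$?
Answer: $-163$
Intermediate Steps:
$y = 5$ ($y = 0 + 5 = 5$)
$\left(\sqrt{\left(y + 1\right) \left(-2\right) - 151}\right)^{2} = \left(\sqrt{\left(5 + 1\right) \left(-2\right) - 151}\right)^{2} = \left(\sqrt{6 \left(-2\right) - 151}\right)^{2} = \left(\sqrt{-12 - 151}\right)^{2} = \left(\sqrt{-163}\right)^{2} = \left(i \sqrt{163}\right)^{2} = -163$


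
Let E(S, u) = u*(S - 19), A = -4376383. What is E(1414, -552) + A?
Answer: -5146423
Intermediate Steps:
E(S, u) = u*(-19 + S)
E(1414, -552) + A = -552*(-19 + 1414) - 4376383 = -552*1395 - 4376383 = -770040 - 4376383 = -5146423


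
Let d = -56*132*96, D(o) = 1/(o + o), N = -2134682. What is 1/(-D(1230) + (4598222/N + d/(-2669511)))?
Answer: -2336408403005820/4412617636004797 ≈ -0.52948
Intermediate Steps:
D(o) = 1/(2*o)
d = -709632 (d = -7392*96 = -709632)
1/(-D(1230) + (4598222/N + d/(-2669511))) = 1/(-1/(2*1230) + (4598222/(-2134682) - 709632/(-2669511))) = 1/(-1/(2*1230) + (4598222*(-1/2134682) - 709632*(-1/2669511))) = 1/(-1*1/2460 + (-2299111/1067341 + 236544/889837)) = 1/(-1/2460 - 1793360925403/949759513417) = 1/(-4412617636004797/2336408403005820) = -2336408403005820/4412617636004797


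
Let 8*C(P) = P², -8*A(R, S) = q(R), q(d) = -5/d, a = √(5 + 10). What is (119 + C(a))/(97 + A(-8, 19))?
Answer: 7736/6203 ≈ 1.2471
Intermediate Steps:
a = √15 ≈ 3.8730
A(R, S) = 5/(8*R) (A(R, S) = -(-5)/(8*R) = 5/(8*R))
C(P) = P²/8
(119 + C(a))/(97 + A(-8, 19)) = (119 + (√15)²/8)/(97 + (5/8)/(-8)) = (119 + (⅛)*15)/(97 + (5/8)*(-⅛)) = (119 + 15/8)/(97 - 5/64) = 967/(8*(6203/64)) = (967/8)*(64/6203) = 7736/6203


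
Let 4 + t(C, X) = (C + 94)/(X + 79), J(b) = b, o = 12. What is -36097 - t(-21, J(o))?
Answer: -3284536/91 ≈ -36094.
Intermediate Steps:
t(C, X) = -4 + (94 + C)/(79 + X) (t(C, X) = -4 + (C + 94)/(X + 79) = -4 + (94 + C)/(79 + X))
-36097 - t(-21, J(o)) = -36097 - (-222 - 21 - 4*12)/(79 + 12) = -36097 - (-222 - 21 - 48)/91 = -36097 - (-291)/91 = -36097 - 1*(-291/91) = -36097 + 291/91 = -3284536/91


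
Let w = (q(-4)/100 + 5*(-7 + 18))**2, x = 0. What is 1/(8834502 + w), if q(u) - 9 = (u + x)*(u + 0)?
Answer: 16/141400873 ≈ 1.1315e-7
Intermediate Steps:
q(u) = 9 + u**2 (q(u) = 9 + (u + 0)*(u + 0) = 9 + u*u = 9 + u**2)
w = 48841/16 (w = ((9 + (-4)**2)/100 + 5*(-7 + 18))**2 = ((9 + 16)*(1/100) + 5*11)**2 = (25*(1/100) + 55)**2 = (1/4 + 55)**2 = (221/4)**2 = 48841/16 ≈ 3052.6)
1/(8834502 + w) = 1/(8834502 + 48841/16) = 1/(141400873/16) = 16/141400873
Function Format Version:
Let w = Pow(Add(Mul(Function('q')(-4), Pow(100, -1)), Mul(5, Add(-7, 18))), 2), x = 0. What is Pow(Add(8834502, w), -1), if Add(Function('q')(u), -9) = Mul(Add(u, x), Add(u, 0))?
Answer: Rational(16, 141400873) ≈ 1.1315e-7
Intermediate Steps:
Function('q')(u) = Add(9, Pow(u, 2)) (Function('q')(u) = Add(9, Mul(Add(u, 0), Add(u, 0))) = Add(9, Mul(u, u)) = Add(9, Pow(u, 2)))
w = Rational(48841, 16) (w = Pow(Add(Mul(Add(9, Pow(-4, 2)), Pow(100, -1)), Mul(5, Add(-7, 18))), 2) = Pow(Add(Mul(Add(9, 16), Rational(1, 100)), Mul(5, 11)), 2) = Pow(Add(Mul(25, Rational(1, 100)), 55), 2) = Pow(Add(Rational(1, 4), 55), 2) = Pow(Rational(221, 4), 2) = Rational(48841, 16) ≈ 3052.6)
Pow(Add(8834502, w), -1) = Pow(Add(8834502, Rational(48841, 16)), -1) = Pow(Rational(141400873, 16), -1) = Rational(16, 141400873)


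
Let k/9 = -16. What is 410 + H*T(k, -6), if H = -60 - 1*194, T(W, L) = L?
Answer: 1934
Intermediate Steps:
k = -144 (k = 9*(-16) = -144)
H = -254 (H = -60 - 194 = -254)
410 + H*T(k, -6) = 410 - 254*(-6) = 410 + 1524 = 1934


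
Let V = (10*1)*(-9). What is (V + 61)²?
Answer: 841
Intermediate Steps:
V = -90 (V = 10*(-9) = -90)
(V + 61)² = (-90 + 61)² = (-29)² = 841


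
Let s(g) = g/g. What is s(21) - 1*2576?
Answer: -2575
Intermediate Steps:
s(g) = 1
s(21) - 1*2576 = 1 - 1*2576 = 1 - 2576 = -2575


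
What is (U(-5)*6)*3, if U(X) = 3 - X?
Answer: 144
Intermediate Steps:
(U(-5)*6)*3 = ((3 - 1*(-5))*6)*3 = ((3 + 5)*6)*3 = (8*6)*3 = 48*3 = 144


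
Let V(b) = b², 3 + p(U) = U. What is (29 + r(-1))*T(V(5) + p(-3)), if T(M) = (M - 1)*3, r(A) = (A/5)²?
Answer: 39204/25 ≈ 1568.2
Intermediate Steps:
p(U) = -3 + U
r(A) = A²/25 (r(A) = (A*(⅕))² = (A/5)² = A²/25)
T(M) = -3 + 3*M (T(M) = (-1 + M)*3 = -3 + 3*M)
(29 + r(-1))*T(V(5) + p(-3)) = (29 + (1/25)*(-1)²)*(-3 + 3*(5² + (-3 - 3))) = (29 + (1/25)*1)*(-3 + 3*(25 - 6)) = (29 + 1/25)*(-3 + 3*19) = 726*(-3 + 57)/25 = (726/25)*54 = 39204/25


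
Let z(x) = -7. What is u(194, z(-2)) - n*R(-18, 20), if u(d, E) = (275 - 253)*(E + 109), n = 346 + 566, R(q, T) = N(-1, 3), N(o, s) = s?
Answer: -492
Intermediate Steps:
R(q, T) = 3
n = 912
u(d, E) = 2398 + 22*E (u(d, E) = 22*(109 + E) = 2398 + 22*E)
u(194, z(-2)) - n*R(-18, 20) = (2398 + 22*(-7)) - 912*3 = (2398 - 154) - 1*2736 = 2244 - 2736 = -492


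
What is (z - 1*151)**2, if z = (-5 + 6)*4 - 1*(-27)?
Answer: 14400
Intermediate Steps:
z = 31 (z = 1*4 + 27 = 4 + 27 = 31)
(z - 1*151)**2 = (31 - 1*151)**2 = (31 - 151)**2 = (-120)**2 = 14400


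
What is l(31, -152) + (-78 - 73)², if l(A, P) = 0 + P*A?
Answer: 18089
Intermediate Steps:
l(A, P) = A*P (l(A, P) = 0 + A*P = A*P)
l(31, -152) + (-78 - 73)² = 31*(-152) + (-78 - 73)² = -4712 + (-151)² = -4712 + 22801 = 18089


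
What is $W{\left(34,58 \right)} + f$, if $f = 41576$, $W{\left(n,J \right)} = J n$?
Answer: $43548$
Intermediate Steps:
$W{\left(34,58 \right)} + f = 58 \cdot 34 + 41576 = 1972 + 41576 = 43548$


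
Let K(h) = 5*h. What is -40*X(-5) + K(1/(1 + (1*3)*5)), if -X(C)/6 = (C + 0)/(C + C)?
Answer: 1925/16 ≈ 120.31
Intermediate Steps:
X(C) = -3 (X(C) = -6*(C + 0)/(C + C) = -6*C/(2*C) = -6*C*1/(2*C) = -6*½ = -3)
-40*X(-5) + K(1/(1 + (1*3)*5)) = -40*(-3) + 5/(1 + (1*3)*5) = 120 + 5/(1 + 3*5) = 120 + 5/(1 + 15) = 120 + 5/16 = 1925/16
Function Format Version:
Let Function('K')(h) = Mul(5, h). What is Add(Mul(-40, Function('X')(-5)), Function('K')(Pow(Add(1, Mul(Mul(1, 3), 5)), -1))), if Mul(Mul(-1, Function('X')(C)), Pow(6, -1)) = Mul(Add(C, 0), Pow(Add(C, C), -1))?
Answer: Rational(1925, 16) ≈ 120.31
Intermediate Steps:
Function('X')(C) = -3 (Function('X')(C) = Mul(-6, Mul(Add(C, 0), Pow(Add(C, C), -1))) = Mul(-6, Mul(C, Pow(Mul(2, C), -1))) = Mul(-6, Mul(C, Mul(Rational(1, 2), Pow(C, -1)))) = Mul(-6, Rational(1, 2)) = -3)
Add(Mul(-40, Function('X')(-5)), Function('K')(Pow(Add(1, Mul(Mul(1, 3), 5)), -1))) = Add(Mul(-40, -3), Mul(5, Pow(Add(1, Mul(Mul(1, 3), 5)), -1))) = Add(120, Mul(5, Pow(Add(1, Mul(3, 5)), -1))) = Add(120, Mul(5, Pow(Add(1, 15), -1))) = Add(120, Mul(5, Pow(16, -1))) = Add(120, Mul(5, Rational(1, 16))) = Add(120, Rational(5, 16)) = Rational(1925, 16)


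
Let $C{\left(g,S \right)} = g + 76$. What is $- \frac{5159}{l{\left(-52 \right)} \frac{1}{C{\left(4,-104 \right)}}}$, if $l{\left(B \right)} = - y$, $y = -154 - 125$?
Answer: $- \frac{412720}{279} \approx -1479.3$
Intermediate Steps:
$y = -279$ ($y = -154 - 125 = -279$)
$C{\left(g,S \right)} = 76 + g$
$l{\left(B \right)} = 279$ ($l{\left(B \right)} = \left(-1\right) \left(-279\right) = 279$)
$- \frac{5159}{l{\left(-52 \right)} \frac{1}{C{\left(4,-104 \right)}}} = - \frac{5159}{279 \frac{1}{76 + 4}} = - \frac{5159}{279 \cdot \frac{1}{80}} = - \frac{5159}{\frac{279}{80}} = \left(-5159\right) \frac{80}{279} = - \frac{412720}{279}$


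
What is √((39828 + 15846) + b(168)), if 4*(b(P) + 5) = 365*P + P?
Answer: √71041 ≈ 266.54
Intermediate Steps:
b(P) = -5 + 183*P/2 (b(P) = -5 + (365*P + P)/4 = -5 + (366*P)/4 = -5 + 183*P/2)
√((39828 + 15846) + b(168)) = √((39828 + 15846) + (-5 + (183/2)*168)) = √(55674 + (-5 + 15372)) = √(55674 + 15367) = √71041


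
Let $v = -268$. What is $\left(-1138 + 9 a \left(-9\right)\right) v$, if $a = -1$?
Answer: $283276$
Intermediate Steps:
$\left(-1138 + 9 a \left(-9\right)\right) v = \left(-1138 + 9 \left(-1\right) \left(-9\right)\right) \left(-268\right) = \left(-1138 - -81\right) \left(-268\right) = \left(-1138 + 81\right) \left(-268\right) = \left(-1057\right) \left(-268\right) = 283276$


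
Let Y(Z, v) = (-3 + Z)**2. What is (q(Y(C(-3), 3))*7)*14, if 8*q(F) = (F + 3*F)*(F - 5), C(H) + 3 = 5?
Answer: -196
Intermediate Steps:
C(H) = 2 (C(H) = -3 + 5 = 2)
q(F) = F*(-5 + F)/2 (q(F) = ((F + 3*F)*(F - 5))/8 = ((4*F)*(-5 + F))/8 = (4*F*(-5 + F))/8 = F*(-5 + F)/2)
(q(Y(C(-3), 3))*7)*14 = (((-3 + 2)**2*(-5 + (-3 + 2)**2)/2)*7)*14 = (((1/2)*(-1)**2*(-5 + (-1)**2))*7)*14 = (((1/2)*1*(-5 + 1))*7)*14 = (((1/2)*1*(-4))*7)*14 = -2*7*14 = -14*14 = -196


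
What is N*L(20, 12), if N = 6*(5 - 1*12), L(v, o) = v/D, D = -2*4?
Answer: 105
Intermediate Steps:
D = -8
L(v, o) = -v/8 (L(v, o) = v/(-8) = v*(-1/8) = -v/8)
N = -42 (N = 6*(5 - 12) = 6*(-7) = -42)
N*L(20, 12) = -(-21)*20/4 = -42*(-5/2) = 105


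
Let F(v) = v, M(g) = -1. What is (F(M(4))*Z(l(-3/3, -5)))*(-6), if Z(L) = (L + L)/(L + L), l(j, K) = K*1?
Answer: 6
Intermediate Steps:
l(j, K) = K
Z(L) = 1 (Z(L) = (2*L)/((2*L)) = (2*L)*(1/(2*L)) = 1)
(F(M(4))*Z(l(-3/3, -5)))*(-6) = -1*1*(-6) = -1*(-6) = 6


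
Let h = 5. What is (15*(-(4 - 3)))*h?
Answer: -75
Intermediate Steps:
(15*(-(4 - 3)))*h = (15*(-(4 - 3)))*5 = (15*(-1*1))*5 = (15*(-1))*5 = -15*5 = -75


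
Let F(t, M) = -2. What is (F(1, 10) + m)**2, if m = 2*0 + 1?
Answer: 1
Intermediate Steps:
m = 1 (m = 0 + 1 = 1)
(F(1, 10) + m)**2 = (-2 + 1)**2 = (-1)**2 = 1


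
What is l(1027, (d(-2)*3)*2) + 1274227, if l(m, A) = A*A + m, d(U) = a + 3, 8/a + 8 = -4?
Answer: 1275450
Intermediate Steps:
a = -2/3 (a = 8/(-8 - 4) = 8/(-12) = 8*(-1/12) = -2/3 ≈ -0.66667)
d(U) = 7/3 (d(U) = -2/3 + 3 = 7/3)
l(m, A) = m + A**2 (l(m, A) = A**2 + m = m + A**2)
l(1027, (d(-2)*3)*2) + 1274227 = (1027 + (((7/3)*3)*2)**2) + 1274227 = (1027 + (7*2)**2) + 1274227 = (1027 + 14**2) + 1274227 = (1027 + 196) + 1274227 = 1223 + 1274227 = 1275450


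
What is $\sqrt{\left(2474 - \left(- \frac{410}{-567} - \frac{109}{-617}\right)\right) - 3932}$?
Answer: $\frac{i \sqrt{2204331371165}}{38871} \approx 38.196 i$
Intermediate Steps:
$\sqrt{\left(2474 - \left(- \frac{410}{-567} - \frac{109}{-617}\right)\right) - 3932} = \sqrt{\left(2474 - \left(\left(-410\right) \left(- \frac{1}{567}\right) - - \frac{109}{617}\right)\right) - 3932} = \sqrt{\left(2474 - \left(\frac{410}{567} + \frac{109}{617}\right)\right) - 3932} = \sqrt{\left(2474 - \frac{314773}{349839}\right) - 3932} = \sqrt{\frac{865186913}{349839} - 3932} = \sqrt{- \frac{510380035}{349839}} = \frac{i \sqrt{2204331371165}}{38871}$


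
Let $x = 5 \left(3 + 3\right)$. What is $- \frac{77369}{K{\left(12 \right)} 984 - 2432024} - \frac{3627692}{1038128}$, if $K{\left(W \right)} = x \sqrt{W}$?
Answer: $- \frac{165809255665974933}{47885953873442776} + \frac{142745805 \sqrt{3}}{184508861618} \approx -3.4612$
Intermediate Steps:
$x = 30$ ($x = 5 \cdot 6 = 30$)
$K{\left(W \right)} = 30 \sqrt{W}$
$- \frac{77369}{K{\left(12 \right)} 984 - 2432024} - \frac{3627692}{1038128} = - \frac{77369}{30 \sqrt{12} \cdot 984 - 2432024} - \frac{3627692}{1038128} = - \frac{77369}{30 \cdot 2 \sqrt{3} \cdot 984 - 2432024} - \frac{906923}{259532} = - \frac{77369}{60 \sqrt{3} \cdot 984 - 2432024} - \frac{906923}{259532} = - \frac{77369}{59040 \sqrt{3} - 2432024} - \frac{906923}{259532} = - \frac{77369}{-2432024 + 59040 \sqrt{3}} - \frac{906923}{259532} = - \frac{906923}{259532} - \frac{77369}{-2432024 + 59040 \sqrt{3}}$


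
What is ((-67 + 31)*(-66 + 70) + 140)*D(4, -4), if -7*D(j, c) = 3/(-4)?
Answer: -3/7 ≈ -0.42857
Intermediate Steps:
D(j, c) = 3/28 (D(j, c) = -3/(7*(-4)) = -3*(-1)/(7*4) = -⅐*(-¾) = 3/28)
((-67 + 31)*(-66 + 70) + 140)*D(4, -4) = ((-67 + 31)*(-66 + 70) + 140)*(3/28) = (-36*4 + 140)*(3/28) = (-144 + 140)*(3/28) = -4*3/28 = -3/7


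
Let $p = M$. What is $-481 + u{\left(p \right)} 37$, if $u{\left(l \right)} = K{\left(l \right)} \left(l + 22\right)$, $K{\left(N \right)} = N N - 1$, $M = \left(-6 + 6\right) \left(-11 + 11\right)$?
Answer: $-1295$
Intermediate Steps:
$M = 0$ ($M = 0 \cdot 0 = 0$)
$p = 0$
$K{\left(N \right)} = -1 + N^{2}$ ($K{\left(N \right)} = N^{2} - 1 = -1 + N^{2}$)
$u{\left(l \right)} = \left(-1 + l^{2}\right) \left(22 + l\right)$ ($u{\left(l \right)} = \left(-1 + l^{2}\right) \left(l + 22\right) = \left(-1 + l^{2}\right) \left(22 + l\right)$)
$-481 + u{\left(p \right)} 37 = -481 + \left(-1 + 0^{2}\right) \left(22 + 0\right) 37 = -481 + \left(-1 + 0\right) 22 \cdot 37 = -481 + \left(-1\right) 22 \cdot 37 = -481 - 814 = -1295$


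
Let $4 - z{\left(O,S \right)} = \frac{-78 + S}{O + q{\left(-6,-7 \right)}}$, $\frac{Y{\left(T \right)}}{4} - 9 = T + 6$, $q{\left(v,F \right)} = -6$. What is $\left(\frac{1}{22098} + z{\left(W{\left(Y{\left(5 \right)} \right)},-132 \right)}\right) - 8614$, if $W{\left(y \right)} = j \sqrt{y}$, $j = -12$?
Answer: $- \frac{2092874899}{243078} - \frac{280 \sqrt{5}}{319} \approx -8611.9$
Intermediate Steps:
$Y{\left(T \right)} = 60 + 4 T$ ($Y{\left(T \right)} = 36 + 4 \left(T + 6\right) = 36 + 4 \left(6 + T\right) = 36 + \left(24 + 4 T\right) = 60 + 4 T$)
$W{\left(y \right)} = - 12 \sqrt{y}$
$z{\left(O,S \right)} = 4 - \frac{-78 + S}{-6 + O}$ ($z{\left(O,S \right)} = 4 - \frac{-78 + S}{O - 6} = 4 - \frac{-78 + S}{-6 + O}$)
$\left(\frac{1}{22098} + z{\left(W{\left(Y{\left(5 \right)} \right)},-132 \right)}\right) - 8614 = \left(\frac{1}{22098} + \frac{54 - -132 + 4 \left(- 12 \sqrt{60 + 4 \cdot 5}\right)}{-6 - 12 \sqrt{60 + 4 \cdot 5}}\right) - 8614 = \left(\frac{1}{22098} + \frac{54 + 132 + 4 \left(- 12 \sqrt{60 + 20}\right)}{-6 - 12 \sqrt{60 + 20}}\right) - 8614 = \left(\frac{1}{22098} + \frac{54 + 132 + 4 \left(- 12 \sqrt{80}\right)}{-6 - 12 \sqrt{80}}\right) - 8614 = \left(\frac{1}{22098} + \frac{54 + 132 + 4 \left(- 12 \cdot 4 \sqrt{5}\right)}{-6 - 12 \cdot 4 \sqrt{5}}\right) - 8614 = \left(\frac{1}{22098} + \frac{54 + 132 + 4 \left(- 48 \sqrt{5}\right)}{-6 - 48 \sqrt{5}}\right) - 8614 = \left(\frac{1}{22098} + \frac{54 + 132 - 192 \sqrt{5}}{-6 - 48 \sqrt{5}}\right) - 8614 = \left(\frac{1}{22098} + \frac{186 - 192 \sqrt{5}}{-6 - 48 \sqrt{5}}\right) - 8614 = - \frac{190352171}{22098} + \frac{186 - 192 \sqrt{5}}{-6 - 48 \sqrt{5}}$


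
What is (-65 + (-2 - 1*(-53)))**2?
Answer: 196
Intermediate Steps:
(-65 + (-2 - 1*(-53)))**2 = (-65 + (-2 + 53))**2 = (-65 + 51)**2 = (-14)**2 = 196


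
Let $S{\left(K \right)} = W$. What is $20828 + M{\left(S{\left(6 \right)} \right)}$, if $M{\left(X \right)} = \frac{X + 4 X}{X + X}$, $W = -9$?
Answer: $\frac{41661}{2} \approx 20831.0$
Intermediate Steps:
$S{\left(K \right)} = -9$
$M{\left(X \right)} = \frac{5}{2}$ ($M{\left(X \right)} = \frac{5 X}{2 X} = 5 X \frac{1}{2 X} = \frac{5}{2}$)
$20828 + M{\left(S{\left(6 \right)} \right)} = 20828 + \frac{5}{2} = \frac{41661}{2}$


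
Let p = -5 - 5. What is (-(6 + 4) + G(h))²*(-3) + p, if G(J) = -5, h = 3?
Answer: -685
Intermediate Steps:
p = -10
(-(6 + 4) + G(h))²*(-3) + p = (-(6 + 4) - 5)²*(-3) - 10 = (-1*10 - 5)²*(-3) - 10 = (-10 - 5)²*(-3) - 10 = (-15)²*(-3) - 10 = 225*(-3) - 10 = -675 - 10 = -685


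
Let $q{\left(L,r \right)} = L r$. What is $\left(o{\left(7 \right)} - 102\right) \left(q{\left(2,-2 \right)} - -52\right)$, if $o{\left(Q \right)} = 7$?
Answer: $-4560$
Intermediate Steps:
$\left(o{\left(7 \right)} - 102\right) \left(q{\left(2,-2 \right)} - -52\right) = \left(7 - 102\right) \left(2 \left(-2\right) - -52\right) = - 95 \left(-4 + 52\right) = \left(-95\right) 48 = -4560$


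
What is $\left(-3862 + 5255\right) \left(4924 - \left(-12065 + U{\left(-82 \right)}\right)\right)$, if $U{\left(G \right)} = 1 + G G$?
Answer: $14297752$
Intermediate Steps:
$U{\left(G \right)} = 1 + G^{2}$
$\left(-3862 + 5255\right) \left(4924 - \left(-12065 + U{\left(-82 \right)}\right)\right) = \left(-3862 + 5255\right) \left(4924 + \left(12065 - \left(1 + \left(-82\right)^{2}\right)\right)\right) = 1393 \left(4924 + \left(12065 - \left(1 + 6724\right)\right)\right) = 1393 \left(4924 + \left(12065 - 6725\right)\right) = 1393 \left(4924 + 5340\right) = 1393 \cdot 10264 = 14297752$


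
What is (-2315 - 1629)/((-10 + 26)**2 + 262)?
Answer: -1972/259 ≈ -7.6139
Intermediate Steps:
(-2315 - 1629)/((-10 + 26)**2 + 262) = -3944/(16**2 + 262) = -3944/(256 + 262) = -3944/518 = -3944*1/518 = -1972/259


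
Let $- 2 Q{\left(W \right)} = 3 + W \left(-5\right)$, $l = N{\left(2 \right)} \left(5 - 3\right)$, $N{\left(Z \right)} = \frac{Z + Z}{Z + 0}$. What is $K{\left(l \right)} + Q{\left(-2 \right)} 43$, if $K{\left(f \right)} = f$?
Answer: $- \frac{551}{2} \approx -275.5$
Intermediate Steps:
$N{\left(Z \right)} = 2$ ($N{\left(Z \right)} = \frac{2 Z}{Z} = 2$)
$l = 4$ ($l = 2 \left(5 - 3\right) = 2 \cdot 2 = 4$)
$Q{\left(W \right)} = - \frac{3}{2} + \frac{5 W}{2}$ ($Q{\left(W \right)} = - \frac{3 + W \left(-5\right)}{2} = - \frac{3 - 5 W}{2} = - \frac{3}{2} + \frac{5 W}{2}$)
$K{\left(l \right)} + Q{\left(-2 \right)} 43 = 4 + \left(- \frac{3}{2} + \frac{5}{2} \left(-2\right)\right) 43 = 4 + \left(- \frac{3}{2} - 5\right) 43 = 4 - \frac{559}{2} = - \frac{551}{2}$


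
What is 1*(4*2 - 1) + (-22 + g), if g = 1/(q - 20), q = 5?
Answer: -226/15 ≈ -15.067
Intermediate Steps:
g = -1/15 (g = 1/(5 - 20) = 1/(-15) = -1/15 ≈ -0.066667)
1*(4*2 - 1) + (-22 + g) = 1*(4*2 - 1) + (-22 - 1/15) = 1*(8 - 1) - 331/15 = 1*7 - 331/15 = 7 - 331/15 = -226/15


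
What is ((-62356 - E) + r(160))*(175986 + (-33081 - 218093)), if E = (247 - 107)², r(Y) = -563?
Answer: 6204438572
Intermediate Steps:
E = 19600 (E = 140² = 19600)
((-62356 - E) + r(160))*(175986 + (-33081 - 218093)) = ((-62356 - 1*19600) - 563)*(175986 + (-33081 - 218093)) = ((-62356 - 19600) - 563)*(175986 - 251174) = (-81956 - 563)*(-75188) = -82519*(-75188) = 6204438572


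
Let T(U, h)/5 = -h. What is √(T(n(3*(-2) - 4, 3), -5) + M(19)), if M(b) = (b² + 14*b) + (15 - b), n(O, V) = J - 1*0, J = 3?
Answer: 18*√2 ≈ 25.456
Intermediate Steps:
n(O, V) = 3 (n(O, V) = 3 - 1*0 = 3 + 0 = 3)
T(U, h) = -5*h (T(U, h) = 5*(-h) = -5*h)
M(b) = 15 + b² + 13*b
√(T(n(3*(-2) - 4, 3), -5) + M(19)) = √(-5*(-5) + (15 + 19² + 13*19)) = √(25 + (15 + 361 + 247)) = √(25 + 623) = √648 = 18*√2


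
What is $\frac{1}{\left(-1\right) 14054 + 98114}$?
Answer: $\frac{1}{84060} \approx 1.1896 \cdot 10^{-5}$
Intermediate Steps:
$\frac{1}{\left(-1\right) 14054 + 98114} = \frac{1}{-14054 + 98114} = \frac{1}{84060}$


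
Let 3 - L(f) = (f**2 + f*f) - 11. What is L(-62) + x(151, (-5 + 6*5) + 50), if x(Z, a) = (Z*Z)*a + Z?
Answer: 1702552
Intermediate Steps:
L(f) = 14 - 2*f**2 (L(f) = 3 - ((f**2 + f*f) - 11) = 3 - ((f**2 + f**2) - 11) = 3 - (2*f**2 - 11) = 3 - (-11 + 2*f**2) = 3 + (11 - 2*f**2) = 14 - 2*f**2)
x(Z, a) = Z + a*Z**2 (x(Z, a) = Z**2*a + Z = a*Z**2 + Z = Z + a*Z**2)
L(-62) + x(151, (-5 + 6*5) + 50) = (14 - 2*(-62)**2) + 151*(1 + 151*((-5 + 6*5) + 50)) = (14 - 2*3844) + 151*(1 + 151*((-5 + 30) + 50)) = (14 - 7688) + 151*(1 + 151*(25 + 50)) = -7674 + 151*(1 + 151*75) = -7674 + 151*(1 + 11325) = -7674 + 151*11326 = -7674 + 1710226 = 1702552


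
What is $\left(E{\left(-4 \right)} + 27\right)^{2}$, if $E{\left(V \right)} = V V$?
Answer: $1849$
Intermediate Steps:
$E{\left(V \right)} = V^{2}$
$\left(E{\left(-4 \right)} + 27\right)^{2} = \left(\left(-4\right)^{2} + 27\right)^{2} = \left(16 + 27\right)^{2} = 43^{2} = 1849$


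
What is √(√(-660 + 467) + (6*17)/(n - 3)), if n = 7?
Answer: √(102 + 4*I*√193)/2 ≈ 5.222 + 1.3302*I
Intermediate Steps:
√(√(-660 + 467) + (6*17)/(n - 3)) = √(√(-660 + 467) + (6*17)/(7 - 3)) = √(√(-193) + 102/4) = √(I*√193 + 102*(¼)) = √(I*√193 + 51/2) = √(51/2 + I*√193)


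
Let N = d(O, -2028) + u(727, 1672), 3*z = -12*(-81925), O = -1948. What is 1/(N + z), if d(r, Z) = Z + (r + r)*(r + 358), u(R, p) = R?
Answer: 1/6521039 ≈ 1.5335e-7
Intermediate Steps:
z = 327700 (z = (-12*(-81925))/3 = (1/3)*983100 = 327700)
d(r, Z) = Z + 2*r*(358 + r) (d(r, Z) = Z + (2*r)*(358 + r) = Z + 2*r*(358 + r))
N = 6193339 (N = (-2028 + 2*(-1948)**2 + 716*(-1948)) + 727 = (-2028 + 2*3794704 - 1394768) + 727 = (-2028 + 7589408 - 1394768) + 727 = 6192612 + 727 = 6193339)
1/(N + z) = 1/(6193339 + 327700) = 1/6521039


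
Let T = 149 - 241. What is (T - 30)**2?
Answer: 14884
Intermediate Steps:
T = -92
(T - 30)**2 = (-92 - 30)**2 = (-122)**2 = 14884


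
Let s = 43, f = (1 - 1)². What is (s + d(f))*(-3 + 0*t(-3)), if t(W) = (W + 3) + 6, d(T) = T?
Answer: -129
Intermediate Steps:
f = 0 (f = 0² = 0)
t(W) = 9 + W (t(W) = (3 + W) + 6 = 9 + W)
(s + d(f))*(-3 + 0*t(-3)) = (43 + 0)*(-3 + 0*(9 - 3)) = 43*(-3 + 0*6) = 43*(-3 + 0) = 43*(-3) = -129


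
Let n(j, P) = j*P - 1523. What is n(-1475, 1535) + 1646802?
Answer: -618846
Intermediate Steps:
n(j, P) = -1523 + P*j (n(j, P) = P*j - 1523 = -1523 + P*j)
n(-1475, 1535) + 1646802 = (-1523 + 1535*(-1475)) + 1646802 = (-1523 - 2264125) + 1646802 = -2265648 + 1646802 = -618846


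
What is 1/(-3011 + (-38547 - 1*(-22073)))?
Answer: -1/19485 ≈ -5.1322e-5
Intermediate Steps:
1/(-3011 + (-38547 - 1*(-22073))) = 1/(-3011 + (-38547 + 22073)) = 1/(-3011 - 16474) = 1/(-19485) = -1/19485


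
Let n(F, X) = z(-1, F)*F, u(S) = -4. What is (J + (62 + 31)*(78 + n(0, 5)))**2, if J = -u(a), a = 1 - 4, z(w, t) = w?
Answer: 52678564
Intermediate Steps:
a = -3
n(F, X) = -F
J = 4 (J = -1*(-4) = 4)
(J + (62 + 31)*(78 + n(0, 5)))**2 = (4 + (62 + 31)*(78 - 1*0))**2 = (4 + 93*(78 + 0))**2 = (4 + 93*78)**2 = (4 + 7254)**2 = 7258**2 = 52678564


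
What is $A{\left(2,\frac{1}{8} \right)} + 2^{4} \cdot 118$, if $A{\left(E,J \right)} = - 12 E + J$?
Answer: $\frac{14913}{8} \approx 1864.1$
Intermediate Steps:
$A{\left(E,J \right)} = J - 12 E$
$A{\left(2,\frac{1}{8} \right)} + 2^{4} \cdot 118 = \left(\frac{1}{8} - 24\right) + 2^{4} \cdot 118 = \left(\frac{1}{8} - 24\right) + 16 \cdot 118 = - \frac{191}{8} + 1888 = \frac{14913}{8}$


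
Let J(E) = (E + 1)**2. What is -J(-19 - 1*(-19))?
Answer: -1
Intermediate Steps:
J(E) = (1 + E)**2
-J(-19 - 1*(-19)) = -(1 + (-19 - 1*(-19)))**2 = -(1 + (-19 + 19))**2 = -(1 + 0)**2 = -1*1**2 = -1*1 = -1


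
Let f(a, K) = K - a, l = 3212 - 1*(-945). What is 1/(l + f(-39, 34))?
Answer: 1/4230 ≈ 0.00023641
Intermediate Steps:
l = 4157 (l = 3212 + 945 = 4157)
1/(l + f(-39, 34)) = 1/(4157 + (34 - 1*(-39))) = 1/(4157 + (34 + 39)) = 1/(4157 + 73) = 1/4230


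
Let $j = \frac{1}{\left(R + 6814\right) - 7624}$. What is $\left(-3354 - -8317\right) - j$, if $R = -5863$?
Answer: $\frac{33118100}{6673} \approx 4963.0$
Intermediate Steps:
$j = - \frac{1}{6673}$ ($j = \frac{1}{\left(-5863 + 6814\right) - 7624} = \frac{1}{951 - 7624} = \frac{1}{-6673} = - \frac{1}{6673} \approx -0.00014986$)
$\left(-3354 - -8317\right) - j = \left(-3354 - -8317\right) - - \frac{1}{6673} = \left(-3354 + 8317\right) + \frac{1}{6673} = 4963 + \frac{1}{6673} = \frac{33118100}{6673}$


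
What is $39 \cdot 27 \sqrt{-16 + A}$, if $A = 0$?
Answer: $4212 i \approx 4212.0 i$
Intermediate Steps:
$39 \cdot 27 \sqrt{-16 + A} = 39 \cdot 27 \sqrt{-16 + 0} = 1053 \sqrt{-16} = 1053 \cdot 4 i = 4212 i$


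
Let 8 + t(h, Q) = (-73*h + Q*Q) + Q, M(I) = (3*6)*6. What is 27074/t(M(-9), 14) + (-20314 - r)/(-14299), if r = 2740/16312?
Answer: -471167405057/223973787802 ≈ -2.1037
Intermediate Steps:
r = 685/4078 (r = 2740*(1/16312) = 685/4078 ≈ 0.16797)
M(I) = 108 (M(I) = 18*6 = 108)
t(h, Q) = -8 + Q + Q² - 73*h (t(h, Q) = -8 + ((-73*h + Q*Q) + Q) = -8 + ((-73*h + Q²) + Q) = -8 + ((Q² - 73*h) + Q) = -8 + (Q + Q² - 73*h) = -8 + Q + Q² - 73*h)
27074/t(M(-9), 14) + (-20314 - r)/(-14299) = 27074/(-8 + 14 + 14² - 73*108) + (-20314 - 1*685/4078)/(-14299) = 27074/(-8 + 14 + 196 - 7884) + (-20314 - 685/4078)*(-1/14299) = 27074/(-7682) - 82841177/4078*(-1/14299) = 27074*(-1/7682) + 82841177/58311322 = -13537/3841 + 82841177/58311322 = -471167405057/223973787802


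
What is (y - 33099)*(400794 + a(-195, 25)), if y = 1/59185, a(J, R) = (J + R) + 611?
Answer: -157201009305558/11837 ≈ -1.3280e+10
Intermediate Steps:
a(J, R) = 611 + J + R
y = 1/59185 ≈ 1.6896e-5
(y - 33099)*(400794 + a(-195, 25)) = (1/59185 - 33099)*(400794 + (611 - 195 + 25)) = -1958964314*(400794 + 441)/59185 = -1958964314/59185*401235 = -157201009305558/11837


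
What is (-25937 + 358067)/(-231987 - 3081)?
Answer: -55355/39178 ≈ -1.4129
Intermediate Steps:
(-25937 + 358067)/(-231987 - 3081) = 332130/(-235068) = 332130*(-1/235068) = -55355/39178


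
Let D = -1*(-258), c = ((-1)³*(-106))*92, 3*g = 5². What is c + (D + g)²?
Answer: 726169/9 ≈ 80686.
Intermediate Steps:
g = 25/3 (g = (⅓)*5² = (⅓)*25 = 25/3 ≈ 8.3333)
c = 9752 (c = -1*(-106)*92 = 106*92 = 9752)
D = 258
c + (D + g)² = 9752 + (258 + 25/3)² = 9752 + (799/3)² = 9752 + 638401/9 = 726169/9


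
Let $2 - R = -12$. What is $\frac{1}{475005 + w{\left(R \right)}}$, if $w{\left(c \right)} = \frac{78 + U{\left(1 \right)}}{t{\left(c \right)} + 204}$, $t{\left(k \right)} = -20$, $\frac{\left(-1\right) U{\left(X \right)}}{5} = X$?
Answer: $\frac{184}{87400993} \approx 2.1052 \cdot 10^{-6}$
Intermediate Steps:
$R = 14$ ($R = 2 - -12 = 2 + 12 = 14$)
$U{\left(X \right)} = - 5 X$
$w{\left(c \right)} = \frac{73}{184}$ ($w{\left(c \right)} = \frac{78 - 5}{-20 + 204} = \frac{78 - 5}{184} = 73 \cdot \frac{1}{184} = \frac{73}{184}$)
$\frac{1}{475005 + w{\left(R \right)}} = \frac{1}{475005 + \frac{73}{184}} = \frac{1}{\frac{87400993}{184}} = \frac{184}{87400993}$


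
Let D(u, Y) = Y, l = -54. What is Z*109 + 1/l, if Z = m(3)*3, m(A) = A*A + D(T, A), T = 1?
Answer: 211895/54 ≈ 3924.0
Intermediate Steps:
m(A) = A + A² (m(A) = A*A + A = A² + A = A + A²)
Z = 36 (Z = (3*(1 + 3))*3 = (3*4)*3 = 12*3 = 36)
Z*109 + 1/l = 36*109 + 1/(-54) = 3924 - 1/54 = 211895/54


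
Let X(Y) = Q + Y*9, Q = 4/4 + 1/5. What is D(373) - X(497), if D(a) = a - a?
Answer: -22371/5 ≈ -4474.2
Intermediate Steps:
Q = 6/5 (Q = 4*(1/4) + 1*(1/5) = 1 + 1/5 = 6/5 ≈ 1.2000)
D(a) = 0
X(Y) = 6/5 + 9*Y (X(Y) = 6/5 + Y*9 = 6/5 + 9*Y)
D(373) - X(497) = 0 - (6/5 + 9*497) = 0 - (6/5 + 4473) = 0 - 1*22371/5 = 0 - 22371/5 = -22371/5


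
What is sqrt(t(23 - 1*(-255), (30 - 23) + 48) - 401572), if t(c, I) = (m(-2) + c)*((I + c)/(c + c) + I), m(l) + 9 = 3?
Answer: 2*I*sqrt(1866645734)/139 ≈ 621.65*I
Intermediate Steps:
m(l) = -6 (m(l) = -9 + 3 = -6)
t(c, I) = (-6 + c)*(I + (I + c)/(2*c)) (t(c, I) = (-6 + c)*((I + c)/(c + c) + I) = (-6 + c)*((I + c)/((2*c)) + I) = (-6 + c)*((I + c)*(1/(2*c)) + I) = (-6 + c)*((I + c)/(2*c) + I) = (-6 + c)*(I + (I + c)/(2*c)))
sqrt(t(23 - 1*(-255), (30 - 23) + 48) - 401572) = sqrt((-3 + (23 - 1*(-255))/2 - 11*((30 - 23) + 48)/2 + ((30 - 23) + 48)*(23 - 1*(-255)) - 3*((30 - 23) + 48)/(23 - 1*(-255))) - 401572) = sqrt((-3 + (23 + 255)/2 - 11*(7 + 48)/2 + (7 + 48)*(23 + 255) - 3*(7 + 48)/(23 + 255)) - 401572) = sqrt((-3 + (1/2)*278 - 11/2*55 + 55*278 - 3*55/278) - 401572) = sqrt((-3 + 139 - 605/2 + 15290 - 3*55*1/278) - 401572) = sqrt((-3 + 139 - 605/2 + 15290 - 165/278) - 401572) = sqrt(2102084/139 - 401572) = sqrt(-53716424/139) = 2*I*sqrt(1866645734)/139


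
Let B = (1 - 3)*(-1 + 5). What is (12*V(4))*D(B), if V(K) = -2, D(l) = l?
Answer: 192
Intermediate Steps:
B = -8 (B = -2*4 = -8)
(12*V(4))*D(B) = (12*(-2))*(-8) = -24*(-8) = 192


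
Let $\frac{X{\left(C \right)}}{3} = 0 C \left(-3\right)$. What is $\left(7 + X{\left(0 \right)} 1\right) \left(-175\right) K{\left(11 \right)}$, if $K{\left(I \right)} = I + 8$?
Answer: $-23275$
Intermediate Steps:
$K{\left(I \right)} = 8 + I$
$X{\left(C \right)} = 0$ ($X{\left(C \right)} = 3 \cdot 0 C \left(-3\right) = 3 \cdot 0 \left(-3\right) = 3 \cdot 0 = 0$)
$\left(7 + X{\left(0 \right)} 1\right) \left(-175\right) K{\left(11 \right)} = \left(7 + 0 \cdot 1\right) \left(-175\right) \left(8 + 11\right) = \left(7 + 0\right) \left(-175\right) 19 = 7 \left(-175\right) 19 = \left(-1225\right) 19 = -23275$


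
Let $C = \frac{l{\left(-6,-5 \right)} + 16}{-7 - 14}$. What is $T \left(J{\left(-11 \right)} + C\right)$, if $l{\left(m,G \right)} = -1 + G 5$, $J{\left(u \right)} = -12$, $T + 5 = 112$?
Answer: $- \frac{25894}{21} \approx -1233.0$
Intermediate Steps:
$T = 107$ ($T = -5 + 112 = 107$)
$l{\left(m,G \right)} = -1 + 5 G$
$C = \frac{10}{21}$ ($C = \frac{\left(-1 + 5 \left(-5\right)\right) + 16}{-7 - 14} = \frac{\left(-1 - 25\right) + 16}{-21} = \left(-26 + 16\right) \left(- \frac{1}{21}\right) = \left(-10\right) \left(- \frac{1}{21}\right) = \frac{10}{21} \approx 0.47619$)
$T \left(J{\left(-11 \right)} + C\right) = 107 \left(-12 + \frac{10}{21}\right) = 107 \left(- \frac{242}{21}\right) = - \frac{25894}{21}$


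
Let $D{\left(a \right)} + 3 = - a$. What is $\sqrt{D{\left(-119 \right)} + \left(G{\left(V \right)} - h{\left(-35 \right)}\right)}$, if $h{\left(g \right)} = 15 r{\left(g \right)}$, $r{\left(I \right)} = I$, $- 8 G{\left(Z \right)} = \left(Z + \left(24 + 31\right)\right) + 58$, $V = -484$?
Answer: $\frac{3 \sqrt{1222}}{4} \approx 26.218$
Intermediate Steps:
$D{\left(a \right)} = -3 - a$
$G{\left(Z \right)} = - \frac{113}{8} - \frac{Z}{8}$ ($G{\left(Z \right)} = - \frac{\left(Z + \left(24 + 31\right)\right) + 58}{8} = - \frac{\left(Z + 55\right) + 58}{8} = - \frac{\left(55 + Z\right) + 58}{8} = - \frac{113 + Z}{8} = - \frac{113}{8} - \frac{Z}{8}$)
$h{\left(g \right)} = 15 g$
$\sqrt{D{\left(-119 \right)} + \left(G{\left(V \right)} - h{\left(-35 \right)}\right)} = \sqrt{\left(-3 - -119\right) - \left(- \frac{371}{8} + 15 \left(-35\right)\right)} = \sqrt{\left(-3 + 119\right) + \left(\left(- \frac{113}{8} + \frac{121}{2}\right) - -525\right)} = \sqrt{116 + \left(\frac{371}{8} + 525\right)} = \sqrt{116 + \frac{4571}{8}} = \sqrt{\frac{5499}{8}} = \frac{3 \sqrt{1222}}{4}$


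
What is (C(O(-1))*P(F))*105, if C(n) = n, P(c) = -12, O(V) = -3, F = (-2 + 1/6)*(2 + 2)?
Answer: 3780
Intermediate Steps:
F = -22/3 (F = (-2 + ⅙)*4 = -11/6*4 = -22/3 ≈ -7.3333)
(C(O(-1))*P(F))*105 = -3*(-12)*105 = 36*105 = 3780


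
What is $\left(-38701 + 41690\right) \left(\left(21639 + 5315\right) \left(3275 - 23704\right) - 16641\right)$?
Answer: $-1645922462023$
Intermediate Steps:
$\left(-38701 + 41690\right) \left(\left(21639 + 5315\right) \left(3275 - 23704\right) - 16641\right) = 2989 \left(26954 \left(-20429\right) - 16641\right) = 2989 \left(-550643266 - 16641\right) = 2989 \left(-550659907\right) = -1645922462023$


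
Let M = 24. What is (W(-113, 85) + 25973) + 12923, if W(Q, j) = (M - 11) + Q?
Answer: 38796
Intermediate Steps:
W(Q, j) = 13 + Q (W(Q, j) = (24 - 11) + Q = 13 + Q)
(W(-113, 85) + 25973) + 12923 = ((13 - 113) + 25973) + 12923 = (-100 + 25973) + 12923 = 25873 + 12923 = 38796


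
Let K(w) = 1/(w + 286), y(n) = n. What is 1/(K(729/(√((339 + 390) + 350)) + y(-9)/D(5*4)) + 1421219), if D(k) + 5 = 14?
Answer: 123802862084661/175950980286145983623 + 729*√1079/175950980286145983623 ≈ 7.0362e-7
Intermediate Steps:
D(k) = 9 (D(k) = -5 + 14 = 9)
K(w) = 1/(286 + w)
1/(K(729/(√((339 + 390) + 350)) + y(-9)/D(5*4)) + 1421219) = 1/(1/(286 + (729/(√((339 + 390) + 350)) - 9/9)) + 1421219) = 1/(1/(286 + (729/(√(729 + 350)) - 9*⅑)) + 1421219) = 1/(1/(286 + (729/(√1079) - 1)) + 1421219) = 1/(1/(286 + (729*(√1079/1079) - 1)) + 1421219) = 1/(1/(286 + (729*√1079/1079 - 1)) + 1421219) = 1/(1/(286 + (-1 + 729*√1079/1079)) + 1421219) = 1/(1/(285 + 729*√1079/1079) + 1421219) = 1/(1421219 + 1/(285 + 729*√1079/1079))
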